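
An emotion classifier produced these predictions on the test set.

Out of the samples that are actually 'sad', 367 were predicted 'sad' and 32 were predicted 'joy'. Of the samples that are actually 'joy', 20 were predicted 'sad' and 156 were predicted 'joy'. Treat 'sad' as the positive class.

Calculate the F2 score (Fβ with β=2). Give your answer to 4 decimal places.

0.9254

Fβ = (1+β²)·TP / ((1+β²)·TP + β²·FN + FP), with β²=4
= 5·367 / (5·367 + 4·32 + 20) = 0.9254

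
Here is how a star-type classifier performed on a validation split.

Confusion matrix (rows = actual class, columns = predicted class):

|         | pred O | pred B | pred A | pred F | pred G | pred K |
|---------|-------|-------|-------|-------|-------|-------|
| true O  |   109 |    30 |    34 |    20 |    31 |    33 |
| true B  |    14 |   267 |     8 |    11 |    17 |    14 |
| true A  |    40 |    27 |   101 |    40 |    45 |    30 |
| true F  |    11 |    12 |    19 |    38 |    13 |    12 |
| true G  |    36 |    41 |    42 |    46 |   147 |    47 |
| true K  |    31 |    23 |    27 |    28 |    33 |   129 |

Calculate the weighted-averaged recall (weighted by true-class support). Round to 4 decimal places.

Per-class recall (TP/(TP+FN)):
  O: TP=109, FN=30+34+20+31+33=148 → 109/257 = 0.42412
  B: TP=267, FN=14+8+11+17+14=64 → 267/331 = 0.80665
  A: TP=101, FN=40+27+40+45+30=182 → 101/283 = 0.35689
  F: TP=38, FN=11+12+19+13+12=67 → 38/105 = 0.36190
  G: TP=147, FN=36+41+42+46+47=212 → 147/359 = 0.40947
  K: TP=129, FN=31+23+27+28+33=142 → 129/271 = 0.47601
Weighted-recall = Σ (supportᵢ/N)·recallᵢ with N=1606: (257/1606)·0.42412 + (331/1606)·0.80665 + (283/1606)·0.35689 + (105/1606)·0.36190 + (359/1606)·0.40947 + (271/1606)·0.47601 = 0.4925

0.4925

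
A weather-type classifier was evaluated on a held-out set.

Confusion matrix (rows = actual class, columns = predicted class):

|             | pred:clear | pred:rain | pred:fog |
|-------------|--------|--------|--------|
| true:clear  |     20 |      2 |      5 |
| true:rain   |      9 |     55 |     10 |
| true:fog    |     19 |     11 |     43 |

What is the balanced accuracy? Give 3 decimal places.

0.691

Balanced accuracy = mean of per-class recall.
  clear: recall = 20/27 = 0.7407
  rain: recall = 55/74 = 0.7432
  fog: recall = 43/73 = 0.5890
Mean = (0.7407 + 0.7432 + 0.5890) / 3 = 0.691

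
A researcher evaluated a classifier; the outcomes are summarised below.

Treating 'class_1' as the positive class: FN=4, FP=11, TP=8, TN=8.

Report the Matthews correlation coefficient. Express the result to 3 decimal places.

MCC = (TP·TN − FP·FN) / √((TP+FP)(TP+FN)(TN+FP)(TN+FN))
Numerator = 8·8 − 11·4 = 20
Denominator = √(19·12·19·12) = √51984 = 228.0000
MCC = 20 / 228.0000 = 0.088

0.088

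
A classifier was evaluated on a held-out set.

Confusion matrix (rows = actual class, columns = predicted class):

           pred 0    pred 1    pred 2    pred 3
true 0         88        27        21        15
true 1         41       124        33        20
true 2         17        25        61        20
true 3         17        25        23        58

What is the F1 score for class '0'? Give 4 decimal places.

0.5605

One-vs-rest for '0': TP = diagonal; FP = other classes predicted '0'; FN = '0' predicted as other.
F1 score = 2·TP/(2·TP+FP+FN).
0: TP=88, FP=41+17+17=75, FN=27+21+15=63 → 176/314 = 0.56051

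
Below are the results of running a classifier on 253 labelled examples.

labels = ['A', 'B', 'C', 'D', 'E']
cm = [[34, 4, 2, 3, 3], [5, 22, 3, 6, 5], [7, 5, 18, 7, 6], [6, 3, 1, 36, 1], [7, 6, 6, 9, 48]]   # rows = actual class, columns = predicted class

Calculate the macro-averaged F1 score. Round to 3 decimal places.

0.608

Per-class F1 score (2·TP/(2·TP+FP+FN)):
  A: TP=34, FP=5+7+6+7=25, FN=4+2+3+3=12 → 68/105 = 0.6476
  B: TP=22, FP=4+5+3+6=18, FN=5+3+6+5=19 → 44/81 = 0.5432
  C: TP=18, FP=2+3+1+6=12, FN=7+5+7+6=25 → 36/73 = 0.4932
  D: TP=36, FP=3+6+7+9=25, FN=6+3+1+1=11 → 72/108 = 0.6667
  E: TP=48, FP=3+5+6+1=15, FN=7+6+6+9=28 → 96/139 = 0.6906
Macro-F1 score = mean = (0.6476 + 0.5432 + 0.4932 + 0.6667 + 0.6906) / 5 = 0.608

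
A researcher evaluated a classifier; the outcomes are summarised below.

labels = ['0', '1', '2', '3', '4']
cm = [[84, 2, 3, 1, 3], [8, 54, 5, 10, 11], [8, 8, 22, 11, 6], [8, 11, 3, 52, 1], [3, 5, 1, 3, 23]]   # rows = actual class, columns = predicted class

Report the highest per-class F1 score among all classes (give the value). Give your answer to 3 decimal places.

0.824

Per-class F1 score (2·TP/(2·TP+FP+FN)):
  0: TP=84, FP=8+8+8+3=27, FN=2+3+1+3=9 → 168/204 = 0.8235
  1: TP=54, FP=2+8+11+5=26, FN=8+5+10+11=34 → 108/168 = 0.6429
  2: TP=22, FP=3+5+3+1=12, FN=8+8+11+6=33 → 44/89 = 0.4944
  3: TP=52, FP=1+10+11+3=25, FN=8+11+3+1=23 → 104/152 = 0.6842
  4: TP=23, FP=3+11+6+1=21, FN=3+5+1+3=12 → 46/79 = 0.5823
Highest is class '0' with F1 score = 0.824.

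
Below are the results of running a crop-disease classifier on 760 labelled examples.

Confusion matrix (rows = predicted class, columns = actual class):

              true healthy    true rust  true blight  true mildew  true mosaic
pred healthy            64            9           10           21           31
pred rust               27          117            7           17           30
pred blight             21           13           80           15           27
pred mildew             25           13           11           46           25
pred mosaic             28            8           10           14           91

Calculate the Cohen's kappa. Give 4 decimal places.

0.4030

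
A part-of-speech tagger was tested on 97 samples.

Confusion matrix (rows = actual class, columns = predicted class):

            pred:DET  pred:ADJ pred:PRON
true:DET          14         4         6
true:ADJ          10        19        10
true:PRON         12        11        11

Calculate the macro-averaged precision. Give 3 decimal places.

0.452

Per-class precision (TP/(TP+FP)):
  DET: TP=14, FP=10+12=22 → 14/36 = 0.3889
  ADJ: TP=19, FP=4+11=15 → 19/34 = 0.5588
  PRON: TP=11, FP=6+10=16 → 11/27 = 0.4074
Macro-precision = mean = (0.3889 + 0.5588 + 0.4074) / 3 = 0.452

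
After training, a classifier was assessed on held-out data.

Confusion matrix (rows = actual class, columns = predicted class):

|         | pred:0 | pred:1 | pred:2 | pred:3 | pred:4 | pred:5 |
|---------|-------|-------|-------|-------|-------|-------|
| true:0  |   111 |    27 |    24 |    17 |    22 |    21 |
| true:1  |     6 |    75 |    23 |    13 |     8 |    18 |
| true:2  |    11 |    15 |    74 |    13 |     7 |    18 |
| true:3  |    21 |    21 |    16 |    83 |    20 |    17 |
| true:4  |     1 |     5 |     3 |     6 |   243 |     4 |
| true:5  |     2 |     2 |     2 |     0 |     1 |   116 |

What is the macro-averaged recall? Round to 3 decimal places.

0.650

Per-class recall (TP/(TP+FN)):
  0: TP=111, FN=27+24+17+22+21=111 → 111/222 = 0.5000
  1: TP=75, FN=6+23+13+8+18=68 → 75/143 = 0.5245
  2: TP=74, FN=11+15+13+7+18=64 → 74/138 = 0.5362
  3: TP=83, FN=21+21+16+20+17=95 → 83/178 = 0.4663
  4: TP=243, FN=1+5+3+6+4=19 → 243/262 = 0.9275
  5: TP=116, FN=2+2+2+0+1=7 → 116/123 = 0.9431
Macro-recall = mean = (0.5000 + 0.5245 + 0.5362 + 0.4663 + 0.9275 + 0.9431) / 6 = 0.650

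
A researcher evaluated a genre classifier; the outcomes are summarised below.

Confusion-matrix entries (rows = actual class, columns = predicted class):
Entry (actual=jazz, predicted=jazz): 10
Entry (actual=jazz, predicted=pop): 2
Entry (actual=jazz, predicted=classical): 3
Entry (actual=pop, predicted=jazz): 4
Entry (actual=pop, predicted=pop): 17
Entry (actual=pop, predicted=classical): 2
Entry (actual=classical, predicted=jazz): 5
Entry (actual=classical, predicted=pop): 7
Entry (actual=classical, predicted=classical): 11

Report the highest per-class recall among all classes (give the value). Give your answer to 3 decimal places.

0.739

Per-class recall (TP/(TP+FN)):
  jazz: TP=10, FN=2+3=5 → 10/15 = 0.6667
  pop: TP=17, FN=4+2=6 → 17/23 = 0.7391
  classical: TP=11, FN=5+7=12 → 11/23 = 0.4783
Highest is class 'pop' with recall = 0.739.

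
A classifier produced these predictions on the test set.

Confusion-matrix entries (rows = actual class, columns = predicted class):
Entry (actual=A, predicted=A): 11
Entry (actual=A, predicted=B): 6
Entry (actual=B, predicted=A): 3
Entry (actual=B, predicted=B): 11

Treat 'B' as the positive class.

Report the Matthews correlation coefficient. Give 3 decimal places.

0.433

MCC = (TP·TN − FP·FN) / √((TP+FP)(TP+FN)(TN+FP)(TN+FN))
Numerator = 11·11 − 6·3 = 103
Denominator = √(17·14·17·14) = √56644 = 238.0000
MCC = 103 / 238.0000 = 0.433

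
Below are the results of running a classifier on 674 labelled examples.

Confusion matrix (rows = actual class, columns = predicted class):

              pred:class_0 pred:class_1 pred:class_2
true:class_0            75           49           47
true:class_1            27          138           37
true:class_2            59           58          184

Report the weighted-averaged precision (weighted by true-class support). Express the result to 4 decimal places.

Per-class precision (TP/(TP+FP)):
  class_0: TP=75, FP=27+59=86 → 75/161 = 0.46584
  class_1: TP=138, FP=49+58=107 → 138/245 = 0.56327
  class_2: TP=184, FP=47+37=84 → 184/268 = 0.68657
Weighted-precision = Σ (supportᵢ/N)·precisionᵢ with N=674: (171/674)·0.46584 + (202/674)·0.56327 + (301/674)·0.68657 = 0.5936

0.5936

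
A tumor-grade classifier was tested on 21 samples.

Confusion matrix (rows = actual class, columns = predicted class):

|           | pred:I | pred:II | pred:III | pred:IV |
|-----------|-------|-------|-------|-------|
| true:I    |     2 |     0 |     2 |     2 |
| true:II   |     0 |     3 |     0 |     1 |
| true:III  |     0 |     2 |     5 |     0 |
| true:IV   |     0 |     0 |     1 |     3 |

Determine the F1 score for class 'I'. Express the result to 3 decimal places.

0.500

One-vs-rest for 'I': TP = diagonal; FP = other classes predicted 'I'; FN = 'I' predicted as other.
F1 score = 2·TP/(2·TP+FP+FN).
I: TP=2, FP=0+0+0=0, FN=0+2+2=4 → 4/8 = 0.5000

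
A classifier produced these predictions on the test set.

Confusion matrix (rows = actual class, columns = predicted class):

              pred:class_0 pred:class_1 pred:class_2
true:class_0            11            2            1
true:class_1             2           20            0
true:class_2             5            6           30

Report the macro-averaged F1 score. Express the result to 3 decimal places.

0.774

Per-class F1 score (2·TP/(2·TP+FP+FN)):
  class_0: TP=11, FP=2+5=7, FN=2+1=3 → 22/32 = 0.6875
  class_1: TP=20, FP=2+6=8, FN=2+0=2 → 40/50 = 0.8000
  class_2: TP=30, FP=1+0=1, FN=5+6=11 → 60/72 = 0.8333
Macro-F1 score = mean = (0.6875 + 0.8000 + 0.8333) / 3 = 0.774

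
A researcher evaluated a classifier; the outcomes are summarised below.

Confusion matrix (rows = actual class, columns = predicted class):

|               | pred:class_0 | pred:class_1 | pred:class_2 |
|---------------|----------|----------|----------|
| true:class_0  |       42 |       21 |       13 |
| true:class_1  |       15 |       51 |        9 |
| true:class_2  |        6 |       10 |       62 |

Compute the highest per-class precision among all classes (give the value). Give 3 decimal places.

Per-class precision (TP/(TP+FP)):
  class_0: TP=42, FP=15+6=21 → 42/63 = 0.6667
  class_1: TP=51, FP=21+10=31 → 51/82 = 0.6220
  class_2: TP=62, FP=13+9=22 → 62/84 = 0.7381
Highest is class 'class_2' with precision = 0.738.

0.738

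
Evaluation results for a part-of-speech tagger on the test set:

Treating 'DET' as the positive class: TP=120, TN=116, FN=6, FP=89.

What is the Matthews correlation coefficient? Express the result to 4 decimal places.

0.5216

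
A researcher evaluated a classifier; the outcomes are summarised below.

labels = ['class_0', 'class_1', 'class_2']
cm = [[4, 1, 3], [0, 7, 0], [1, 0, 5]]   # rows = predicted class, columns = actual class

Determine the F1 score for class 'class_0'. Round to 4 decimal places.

0.6154

One-vs-rest for 'class_0': TP = diagonal; FP = other classes predicted 'class_0'; FN = 'class_0' predicted as other.
F1 score = 2·TP/(2·TP+FP+FN).
class_0: TP=4, FP=1+3=4, FN=0+1=1 → 8/13 = 0.61538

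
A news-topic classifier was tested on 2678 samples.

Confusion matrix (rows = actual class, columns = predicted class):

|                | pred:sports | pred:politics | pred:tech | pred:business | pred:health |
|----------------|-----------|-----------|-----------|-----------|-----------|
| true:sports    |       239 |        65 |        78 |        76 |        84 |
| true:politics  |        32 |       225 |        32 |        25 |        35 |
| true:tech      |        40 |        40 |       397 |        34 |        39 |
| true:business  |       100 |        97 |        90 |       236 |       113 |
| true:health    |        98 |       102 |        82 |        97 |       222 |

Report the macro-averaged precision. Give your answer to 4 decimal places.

0.4868

Per-class precision (TP/(TP+FP)):
  sports: TP=239, FP=32+40+100+98=270 → 239/509 = 0.46955
  politics: TP=225, FP=65+40+97+102=304 → 225/529 = 0.42533
  tech: TP=397, FP=78+32+90+82=282 → 397/679 = 0.58468
  business: TP=236, FP=76+25+34+97=232 → 236/468 = 0.50427
  health: TP=222, FP=84+35+39+113=271 → 222/493 = 0.45030
Macro-precision = mean = (0.46955 + 0.42533 + 0.58468 + 0.50427 + 0.45030) / 5 = 0.4868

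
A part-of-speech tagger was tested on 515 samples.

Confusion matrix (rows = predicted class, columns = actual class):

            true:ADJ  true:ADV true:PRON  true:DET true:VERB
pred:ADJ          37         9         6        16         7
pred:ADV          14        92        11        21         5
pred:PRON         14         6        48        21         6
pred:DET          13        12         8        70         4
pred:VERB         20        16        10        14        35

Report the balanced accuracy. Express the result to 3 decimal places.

Balanced accuracy = mean of per-class recall.
  ADJ: recall = 37/98 = 0.3776
  ADV: recall = 92/135 = 0.6815
  PRON: recall = 48/83 = 0.5783
  DET: recall = 70/142 = 0.4930
  VERB: recall = 35/57 = 0.6140
Mean = (0.3776 + 0.6815 + 0.5783 + 0.4930 + 0.6140) / 5 = 0.549

0.549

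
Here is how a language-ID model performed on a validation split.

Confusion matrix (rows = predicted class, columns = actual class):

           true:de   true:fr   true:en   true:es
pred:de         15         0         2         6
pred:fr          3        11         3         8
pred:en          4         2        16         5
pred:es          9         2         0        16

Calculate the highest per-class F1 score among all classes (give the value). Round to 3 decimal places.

0.667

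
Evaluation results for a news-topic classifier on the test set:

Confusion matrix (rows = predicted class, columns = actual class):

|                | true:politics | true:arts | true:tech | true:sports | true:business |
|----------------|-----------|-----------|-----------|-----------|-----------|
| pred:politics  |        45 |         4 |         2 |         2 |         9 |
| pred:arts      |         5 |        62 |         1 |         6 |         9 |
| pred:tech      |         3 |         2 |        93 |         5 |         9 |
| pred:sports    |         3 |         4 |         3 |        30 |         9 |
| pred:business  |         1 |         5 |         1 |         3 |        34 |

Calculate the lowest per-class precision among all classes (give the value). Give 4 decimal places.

0.6122

Per-class precision (TP/(TP+FP)):
  politics: TP=45, FP=4+2+2+9=17 → 45/62 = 0.72581
  arts: TP=62, FP=5+1+6+9=21 → 62/83 = 0.74699
  tech: TP=93, FP=3+2+5+9=19 → 93/112 = 0.83036
  sports: TP=30, FP=3+4+3+9=19 → 30/49 = 0.61224
  business: TP=34, FP=1+5+1+3=10 → 34/44 = 0.77273
Lowest is class 'sports' with precision = 0.6122.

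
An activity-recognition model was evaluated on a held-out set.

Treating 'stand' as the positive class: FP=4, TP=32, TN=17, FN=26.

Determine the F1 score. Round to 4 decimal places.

Precision = TP/(TP+FP) = 32/36 = 0.8889
Recall = TP/(TP+FN) = 32/58 = 0.5517
F1 = 2·TP/(2·TP+FP+FN) = 64/94 = 0.6809

0.6809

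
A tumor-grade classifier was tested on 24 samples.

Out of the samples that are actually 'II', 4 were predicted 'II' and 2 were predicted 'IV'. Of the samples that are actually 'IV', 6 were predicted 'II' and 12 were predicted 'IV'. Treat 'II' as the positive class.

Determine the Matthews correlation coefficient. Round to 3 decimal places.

0.293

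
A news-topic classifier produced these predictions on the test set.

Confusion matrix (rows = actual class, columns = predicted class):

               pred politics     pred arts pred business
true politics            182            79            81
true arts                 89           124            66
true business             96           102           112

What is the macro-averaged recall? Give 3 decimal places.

Per-class recall (TP/(TP+FN)):
  politics: TP=182, FN=79+81=160 → 182/342 = 0.5322
  arts: TP=124, FN=89+66=155 → 124/279 = 0.4444
  business: TP=112, FN=96+102=198 → 112/310 = 0.3613
Macro-recall = mean = (0.5322 + 0.4444 + 0.3613) / 3 = 0.446

0.446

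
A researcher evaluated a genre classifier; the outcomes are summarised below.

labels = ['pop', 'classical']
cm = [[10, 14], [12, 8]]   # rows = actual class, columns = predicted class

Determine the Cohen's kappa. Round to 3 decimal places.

-0.182

Observed agreement pₒ = trace/N = 18/44 = 0.4091
Expected agreement pₑ = Σ (rowᵢ·colᵢ)/N² = (24·22 + 20·22)/44² = 0.5000
κ = (pₒ − pₑ)/(1 − pₑ) = (0.4091 − 0.5000)/(1 − 0.5000) = -0.182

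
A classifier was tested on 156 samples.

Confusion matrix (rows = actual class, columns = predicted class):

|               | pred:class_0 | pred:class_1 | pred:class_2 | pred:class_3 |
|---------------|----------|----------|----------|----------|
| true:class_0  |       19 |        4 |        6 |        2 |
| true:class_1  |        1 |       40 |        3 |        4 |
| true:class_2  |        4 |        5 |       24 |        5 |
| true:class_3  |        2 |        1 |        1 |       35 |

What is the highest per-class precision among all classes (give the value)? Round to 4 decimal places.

0.8000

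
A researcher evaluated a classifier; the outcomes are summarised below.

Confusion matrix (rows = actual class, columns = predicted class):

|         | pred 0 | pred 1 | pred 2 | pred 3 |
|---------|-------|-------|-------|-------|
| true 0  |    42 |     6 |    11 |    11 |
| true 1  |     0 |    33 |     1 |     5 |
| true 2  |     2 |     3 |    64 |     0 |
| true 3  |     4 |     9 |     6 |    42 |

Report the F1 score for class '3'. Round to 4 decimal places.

0.7059

Treat '3' as positive and all other classes as negative.
F1 score = 2·TP/(2·TP+FP+FN).
3: TP=42, FP=11+5+0=16, FN=4+9+6=19 → 84/119 = 0.70588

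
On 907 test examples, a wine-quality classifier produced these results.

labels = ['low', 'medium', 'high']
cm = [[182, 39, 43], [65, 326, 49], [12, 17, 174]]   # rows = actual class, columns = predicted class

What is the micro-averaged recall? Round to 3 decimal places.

0.752

Micro-averaging pools counts across classes: ΣTP=682, ΣFP=225, ΣFN=225.
Micro-recall = TP/(TP+FN) on pooled counts = 0.752 (equals overall accuracy in single-label multiclass).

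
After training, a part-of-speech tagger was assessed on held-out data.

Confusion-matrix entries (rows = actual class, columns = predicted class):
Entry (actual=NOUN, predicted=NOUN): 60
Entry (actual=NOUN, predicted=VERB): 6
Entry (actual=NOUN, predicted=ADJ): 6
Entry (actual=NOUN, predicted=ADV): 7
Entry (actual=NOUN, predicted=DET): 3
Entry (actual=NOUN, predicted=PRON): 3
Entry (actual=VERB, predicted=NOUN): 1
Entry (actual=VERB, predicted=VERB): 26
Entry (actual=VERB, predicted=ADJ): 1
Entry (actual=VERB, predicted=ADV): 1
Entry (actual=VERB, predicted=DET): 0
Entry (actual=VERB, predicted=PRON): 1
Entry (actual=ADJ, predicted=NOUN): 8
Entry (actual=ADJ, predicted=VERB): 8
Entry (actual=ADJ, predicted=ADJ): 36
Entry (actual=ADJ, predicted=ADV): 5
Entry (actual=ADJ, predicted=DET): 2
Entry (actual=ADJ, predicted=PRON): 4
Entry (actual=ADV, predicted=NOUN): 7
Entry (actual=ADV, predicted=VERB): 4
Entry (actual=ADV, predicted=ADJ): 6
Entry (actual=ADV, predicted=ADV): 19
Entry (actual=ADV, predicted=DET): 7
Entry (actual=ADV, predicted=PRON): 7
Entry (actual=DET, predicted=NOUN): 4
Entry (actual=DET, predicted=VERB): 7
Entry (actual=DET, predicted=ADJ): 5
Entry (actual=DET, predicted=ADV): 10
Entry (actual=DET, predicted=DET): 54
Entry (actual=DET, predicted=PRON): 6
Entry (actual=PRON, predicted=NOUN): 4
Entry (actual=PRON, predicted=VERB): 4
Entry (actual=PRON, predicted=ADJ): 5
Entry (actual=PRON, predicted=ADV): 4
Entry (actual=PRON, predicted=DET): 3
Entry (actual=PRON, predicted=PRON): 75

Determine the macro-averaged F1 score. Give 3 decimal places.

Per-class F1 score (2·TP/(2·TP+FP+FN)):
  NOUN: TP=60, FP=1+8+7+4+4=24, FN=6+6+7+3+3=25 → 120/169 = 0.7101
  VERB: TP=26, FP=6+8+4+7+4=29, FN=1+1+1+0+1=4 → 52/85 = 0.6118
  ADJ: TP=36, FP=6+1+6+5+5=23, FN=8+8+5+2+4=27 → 72/122 = 0.5902
  ADV: TP=19, FP=7+1+5+10+4=27, FN=7+4+6+7+7=31 → 38/96 = 0.3958
  DET: TP=54, FP=3+0+2+7+3=15, FN=4+7+5+10+6=32 → 108/155 = 0.6968
  PRON: TP=75, FP=3+1+4+7+6=21, FN=4+4+5+4+3=20 → 150/191 = 0.7853
Macro-F1 score = mean = (0.7101 + 0.6118 + 0.5902 + 0.3958 + 0.6968 + 0.7853) / 6 = 0.632

0.632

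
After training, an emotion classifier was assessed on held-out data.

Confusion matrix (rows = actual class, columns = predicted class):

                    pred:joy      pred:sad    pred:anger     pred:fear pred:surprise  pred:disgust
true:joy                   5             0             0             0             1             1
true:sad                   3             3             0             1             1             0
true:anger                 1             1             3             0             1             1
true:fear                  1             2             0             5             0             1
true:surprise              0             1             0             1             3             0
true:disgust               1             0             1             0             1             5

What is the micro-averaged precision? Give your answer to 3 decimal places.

0.545

Micro-averaging pools counts across classes: ΣTP=24, ΣFP=20, ΣFN=20.
Micro-precision = TP/(TP+FP) on pooled counts = 0.545 (equals overall accuracy in single-label multiclass).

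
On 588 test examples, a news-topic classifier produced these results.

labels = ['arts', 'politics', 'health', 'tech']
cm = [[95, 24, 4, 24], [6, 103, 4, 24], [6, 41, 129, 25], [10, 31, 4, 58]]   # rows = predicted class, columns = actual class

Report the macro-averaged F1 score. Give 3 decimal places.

0.646

Per-class F1 score (2·TP/(2·TP+FP+FN)):
  arts: TP=95, FP=24+4+24=52, FN=6+6+10=22 → 190/264 = 0.7197
  politics: TP=103, FP=6+4+24=34, FN=24+41+31=96 → 206/336 = 0.6131
  health: TP=129, FP=6+41+25=72, FN=4+4+4=12 → 258/342 = 0.7544
  tech: TP=58, FP=10+31+4=45, FN=24+24+25=73 → 116/234 = 0.4957
Macro-F1 score = mean = (0.7197 + 0.6131 + 0.7544 + 0.4957) / 4 = 0.646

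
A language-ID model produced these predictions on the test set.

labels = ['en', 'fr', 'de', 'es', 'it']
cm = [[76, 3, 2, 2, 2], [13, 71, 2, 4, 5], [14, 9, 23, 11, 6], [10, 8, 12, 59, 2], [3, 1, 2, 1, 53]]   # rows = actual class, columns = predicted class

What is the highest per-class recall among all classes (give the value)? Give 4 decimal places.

0.8941

Per-class recall (TP/(TP+FN)):
  en: TP=76, FN=3+2+2+2=9 → 76/85 = 0.89412
  fr: TP=71, FN=13+2+4+5=24 → 71/95 = 0.74737
  de: TP=23, FN=14+9+11+6=40 → 23/63 = 0.36508
  es: TP=59, FN=10+8+12+2=32 → 59/91 = 0.64835
  it: TP=53, FN=3+1+2+1=7 → 53/60 = 0.88333
Highest is class 'en' with recall = 0.8941.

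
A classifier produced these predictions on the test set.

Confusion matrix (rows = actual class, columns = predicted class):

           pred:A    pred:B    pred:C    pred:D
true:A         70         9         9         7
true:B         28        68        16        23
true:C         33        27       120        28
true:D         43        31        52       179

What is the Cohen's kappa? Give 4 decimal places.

Observed agreement pₒ = trace/N = 437/743 = 0.58816
Expected agreement pₑ = Σ (rowᵢ·colᵢ)/N² = (95·174 + 135·135 + 208·197 + 305·237)/743² = 0.26812
κ = (pₒ − pₑ)/(1 − pₑ) = (0.58816 − 0.26812)/(1 − 0.26812) = 0.4373

0.4373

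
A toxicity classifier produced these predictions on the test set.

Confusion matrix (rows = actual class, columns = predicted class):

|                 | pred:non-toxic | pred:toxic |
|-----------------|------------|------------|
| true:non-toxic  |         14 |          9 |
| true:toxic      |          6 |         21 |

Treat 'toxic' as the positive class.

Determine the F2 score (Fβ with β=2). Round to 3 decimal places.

0.761

Fβ = (1+β²)·TP / ((1+β²)·TP + β²·FN + FP), with β²=4
= 5·21 / (5·21 + 4·6 + 9) = 0.761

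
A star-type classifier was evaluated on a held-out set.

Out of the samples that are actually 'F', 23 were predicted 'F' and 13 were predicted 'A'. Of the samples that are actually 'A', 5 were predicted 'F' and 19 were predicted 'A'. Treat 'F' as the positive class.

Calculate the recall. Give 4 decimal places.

Recall = TP/(TP+FN) = 23/(23+13) = 23/36 = 0.6389

0.6389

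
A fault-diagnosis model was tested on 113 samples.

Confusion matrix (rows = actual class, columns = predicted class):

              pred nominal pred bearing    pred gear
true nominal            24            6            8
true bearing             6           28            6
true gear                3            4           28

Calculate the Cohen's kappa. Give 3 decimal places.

0.563

Observed agreement pₒ = trace/N = 80/113 = 0.7080
Expected agreement pₑ = Σ (rowᵢ·colᵢ)/N² = (38·33 + 40·38 + 35·42)/113² = 0.3324
κ = (pₒ − pₑ)/(1 − pₑ) = (0.7080 − 0.3324)/(1 − 0.3324) = 0.563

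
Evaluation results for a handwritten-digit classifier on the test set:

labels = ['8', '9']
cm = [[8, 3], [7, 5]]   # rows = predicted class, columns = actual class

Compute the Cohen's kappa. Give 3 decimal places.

Observed agreement pₒ = trace/N = 13/23 = 0.5652
Expected agreement pₑ = Σ (rowᵢ·colᵢ)/N² = (15·11 + 8·12)/23² = 0.4934
κ = (pₒ − pₑ)/(1 − pₑ) = (0.5652 − 0.4934)/(1 − 0.4934) = 0.142

0.142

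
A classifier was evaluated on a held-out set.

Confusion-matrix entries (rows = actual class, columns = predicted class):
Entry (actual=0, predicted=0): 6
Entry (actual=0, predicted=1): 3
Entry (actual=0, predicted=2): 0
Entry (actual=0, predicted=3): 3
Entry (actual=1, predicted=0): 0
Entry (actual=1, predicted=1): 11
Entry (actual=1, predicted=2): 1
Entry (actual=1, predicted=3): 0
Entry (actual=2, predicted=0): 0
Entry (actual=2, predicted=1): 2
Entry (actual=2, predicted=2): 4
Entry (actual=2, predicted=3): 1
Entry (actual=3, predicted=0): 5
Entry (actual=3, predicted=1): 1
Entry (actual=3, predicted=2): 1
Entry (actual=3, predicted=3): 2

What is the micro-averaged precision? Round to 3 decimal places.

0.575

Micro-averaging pools counts across classes: ΣTP=23, ΣFP=17, ΣFN=17.
Micro-precision = TP/(TP+FP) on pooled counts = 0.575 (equals overall accuracy in single-label multiclass).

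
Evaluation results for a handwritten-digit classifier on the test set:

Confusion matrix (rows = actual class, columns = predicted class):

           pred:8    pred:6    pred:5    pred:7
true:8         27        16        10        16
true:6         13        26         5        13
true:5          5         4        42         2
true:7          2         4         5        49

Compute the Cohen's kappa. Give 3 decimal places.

Observed agreement pₒ = trace/N = 144/239 = 0.6025
Expected agreement pₑ = Σ (rowᵢ·colᵢ)/N² = (69·47 + 57·50 + 53·62 + 60·80)/239² = 0.2482
κ = (pₒ − pₑ)/(1 − pₑ) = (0.6025 − 0.2482)/(1 − 0.2482) = 0.471

0.471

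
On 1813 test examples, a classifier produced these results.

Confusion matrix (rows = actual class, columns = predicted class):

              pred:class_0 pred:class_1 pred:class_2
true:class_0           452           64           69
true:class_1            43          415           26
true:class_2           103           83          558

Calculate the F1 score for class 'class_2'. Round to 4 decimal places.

One-vs-rest for 'class_2': TP = diagonal; FP = other classes predicted 'class_2'; FN = 'class_2' predicted as other.
F1 score = 2·TP/(2·TP+FP+FN).
class_2: TP=558, FP=69+26=95, FN=103+83=186 → 1116/1397 = 0.79885

0.7989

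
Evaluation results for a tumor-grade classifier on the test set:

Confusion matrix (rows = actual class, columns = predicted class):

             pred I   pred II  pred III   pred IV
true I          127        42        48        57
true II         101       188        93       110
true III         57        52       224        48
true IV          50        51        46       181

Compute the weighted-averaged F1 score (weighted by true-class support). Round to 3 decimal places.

0.487

Per-class F1 score (2·TP/(2·TP+FP+FN)):
  I: TP=127, FP=101+57+50=208, FN=42+48+57=147 → 254/609 = 0.4171
  II: TP=188, FP=42+52+51=145, FN=101+93+110=304 → 376/825 = 0.4558
  III: TP=224, FP=48+93+46=187, FN=57+52+48=157 → 448/792 = 0.5657
  IV: TP=181, FP=57+110+48=215, FN=50+51+46=147 → 362/724 = 0.5000
Weighted-F1 score = Σ (supportᵢ/N)·F1 scoreᵢ with N=1475: (274/1475)·0.4171 + (492/1475)·0.4558 + (381/1475)·0.5657 + (328/1475)·0.5000 = 0.487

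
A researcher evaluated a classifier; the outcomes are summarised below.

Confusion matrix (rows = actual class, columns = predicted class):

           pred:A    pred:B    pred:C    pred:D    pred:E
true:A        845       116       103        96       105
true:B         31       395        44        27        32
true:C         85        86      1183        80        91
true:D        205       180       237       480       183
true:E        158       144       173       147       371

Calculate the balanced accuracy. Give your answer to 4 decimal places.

Balanced accuracy = mean of per-class recall.
  A: recall = 845/1265 = 0.66798
  B: recall = 395/529 = 0.74669
  C: recall = 1183/1525 = 0.77574
  D: recall = 480/1285 = 0.37354
  E: recall = 371/993 = 0.37362
Mean = (0.66798 + 0.74669 + 0.77574 + 0.37354 + 0.37362) / 5 = 0.5875

0.5875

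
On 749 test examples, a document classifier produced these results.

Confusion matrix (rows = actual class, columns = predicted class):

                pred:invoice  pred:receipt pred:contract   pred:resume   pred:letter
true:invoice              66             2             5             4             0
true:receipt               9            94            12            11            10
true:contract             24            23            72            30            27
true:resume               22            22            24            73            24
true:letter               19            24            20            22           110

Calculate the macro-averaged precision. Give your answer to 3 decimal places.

0.549

Per-class precision (TP/(TP+FP)):
  invoice: TP=66, FP=9+24+22+19=74 → 66/140 = 0.4714
  receipt: TP=94, FP=2+23+22+24=71 → 94/165 = 0.5697
  contract: TP=72, FP=5+12+24+20=61 → 72/133 = 0.5414
  resume: TP=73, FP=4+11+30+22=67 → 73/140 = 0.5214
  letter: TP=110, FP=0+10+27+24=61 → 110/171 = 0.6433
Macro-precision = mean = (0.4714 + 0.5697 + 0.5414 + 0.5214 + 0.6433) / 5 = 0.549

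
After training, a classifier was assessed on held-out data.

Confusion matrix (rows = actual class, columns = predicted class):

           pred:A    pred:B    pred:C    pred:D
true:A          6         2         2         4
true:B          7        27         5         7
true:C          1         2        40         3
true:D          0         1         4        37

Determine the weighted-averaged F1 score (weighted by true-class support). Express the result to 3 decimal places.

0.738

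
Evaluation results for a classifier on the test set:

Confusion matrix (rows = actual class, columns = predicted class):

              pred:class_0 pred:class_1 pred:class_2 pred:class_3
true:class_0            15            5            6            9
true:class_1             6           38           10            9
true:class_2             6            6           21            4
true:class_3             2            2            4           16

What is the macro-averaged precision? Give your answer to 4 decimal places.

Per-class precision (TP/(TP+FP)):
  class_0: TP=15, FP=6+6+2=14 → 15/29 = 0.51724
  class_1: TP=38, FP=5+6+2=13 → 38/51 = 0.74510
  class_2: TP=21, FP=6+10+4=20 → 21/41 = 0.51220
  class_3: TP=16, FP=9+9+4=22 → 16/38 = 0.42105
Macro-precision = mean = (0.51724 + 0.74510 + 0.51220 + 0.42105) / 4 = 0.5489

0.5489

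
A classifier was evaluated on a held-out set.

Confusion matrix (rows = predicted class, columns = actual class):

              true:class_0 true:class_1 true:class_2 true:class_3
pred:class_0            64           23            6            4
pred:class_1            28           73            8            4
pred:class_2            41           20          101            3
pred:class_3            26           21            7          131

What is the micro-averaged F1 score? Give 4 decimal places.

0.6589

Micro-averaging pools counts across classes: ΣTP=369, ΣFP=191, ΣFN=191.
Micro-F1 score = 2·TP/(2·TP+FP+FN) on pooled counts = 0.6589 (equals overall accuracy in single-label multiclass).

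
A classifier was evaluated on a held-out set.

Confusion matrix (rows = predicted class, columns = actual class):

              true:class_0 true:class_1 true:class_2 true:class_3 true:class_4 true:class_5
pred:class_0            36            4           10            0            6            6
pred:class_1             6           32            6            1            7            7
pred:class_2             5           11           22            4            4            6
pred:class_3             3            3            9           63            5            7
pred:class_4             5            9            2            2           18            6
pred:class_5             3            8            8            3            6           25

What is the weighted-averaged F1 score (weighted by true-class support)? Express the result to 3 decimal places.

Per-class F1 score (2·TP/(2·TP+FP+FN)):
  class_0: TP=36, FP=4+10+0+6+6=26, FN=6+5+3+5+3=22 → 72/120 = 0.6000
  class_1: TP=32, FP=6+6+1+7+7=27, FN=4+11+3+9+8=35 → 64/126 = 0.5079
  class_2: TP=22, FP=5+11+4+4+6=30, FN=10+6+9+2+8=35 → 44/109 = 0.4037
  class_3: TP=63, FP=3+3+9+5+7=27, FN=0+1+4+2+3=10 → 126/163 = 0.7730
  class_4: TP=18, FP=5+9+2+2+6=24, FN=6+7+4+5+6=28 → 36/88 = 0.4091
  class_5: TP=25, FP=3+8+8+3+6=28, FN=6+7+6+7+6=32 → 50/110 = 0.4545
Weighted-F1 score = Σ (supportᵢ/N)·F1 scoreᵢ with N=358: (58/358)·0.6000 + (67/358)·0.5079 + (57/358)·0.4037 + (73/358)·0.7730 + (46/358)·0.4091 + (57/358)·0.4545 = 0.539

0.539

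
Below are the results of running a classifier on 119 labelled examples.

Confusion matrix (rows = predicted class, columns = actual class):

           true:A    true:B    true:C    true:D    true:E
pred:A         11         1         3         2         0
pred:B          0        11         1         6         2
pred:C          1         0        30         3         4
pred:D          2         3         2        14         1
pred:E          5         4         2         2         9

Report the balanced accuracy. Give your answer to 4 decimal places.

Balanced accuracy = mean of per-class recall.
  A: recall = 11/19 = 0.57895
  B: recall = 11/19 = 0.57895
  C: recall = 30/38 = 0.78947
  D: recall = 14/27 = 0.51852
  E: recall = 9/16 = 0.56250
Mean = (0.57895 + 0.57895 + 0.78947 + 0.51852 + 0.56250) / 5 = 0.6057

0.6057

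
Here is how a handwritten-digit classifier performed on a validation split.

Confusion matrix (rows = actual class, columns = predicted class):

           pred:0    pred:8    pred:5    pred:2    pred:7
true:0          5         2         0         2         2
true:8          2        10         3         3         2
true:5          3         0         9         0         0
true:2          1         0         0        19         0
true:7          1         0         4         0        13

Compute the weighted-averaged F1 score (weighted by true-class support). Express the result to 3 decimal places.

0.687

Per-class F1 score (2·TP/(2·TP+FP+FN)):
  0: TP=5, FP=2+3+1+1=7, FN=2+0+2+2=6 → 10/23 = 0.4348
  8: TP=10, FP=2+0+0+0=2, FN=2+3+3+2=10 → 20/32 = 0.6250
  5: TP=9, FP=0+3+0+4=7, FN=3+0+0+0=3 → 18/28 = 0.6429
  2: TP=19, FP=2+3+0+0=5, FN=1+0+0+0=1 → 38/44 = 0.8636
  7: TP=13, FP=2+2+0+0=4, FN=1+0+4+0=5 → 26/35 = 0.7429
Weighted-F1 score = Σ (supportᵢ/N)·F1 scoreᵢ with N=81: (11/81)·0.4348 + (20/81)·0.6250 + (12/81)·0.6429 + (20/81)·0.8636 + (18/81)·0.7429 = 0.687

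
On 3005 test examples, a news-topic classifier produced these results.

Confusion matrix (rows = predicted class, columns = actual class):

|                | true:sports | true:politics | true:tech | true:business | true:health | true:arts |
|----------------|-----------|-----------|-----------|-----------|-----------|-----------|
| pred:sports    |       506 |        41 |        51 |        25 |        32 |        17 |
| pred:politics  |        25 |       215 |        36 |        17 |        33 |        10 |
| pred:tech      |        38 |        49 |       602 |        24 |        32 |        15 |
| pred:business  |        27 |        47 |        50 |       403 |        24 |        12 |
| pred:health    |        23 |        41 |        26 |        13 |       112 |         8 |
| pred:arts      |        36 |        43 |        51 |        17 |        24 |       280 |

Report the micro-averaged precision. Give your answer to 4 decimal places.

0.7048

Micro-averaging pools counts across classes: ΣTP=2118, ΣFP=887, ΣFN=887.
Micro-precision = TP/(TP+FP) on pooled counts = 0.7048 (equals overall accuracy in single-label multiclass).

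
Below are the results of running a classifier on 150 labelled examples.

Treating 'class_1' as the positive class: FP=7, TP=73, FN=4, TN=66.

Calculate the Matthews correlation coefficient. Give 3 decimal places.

0.854

MCC = (TP·TN − FP·FN) / √((TP+FP)(TP+FN)(TN+FP)(TN+FN))
Numerator = 73·66 − 7·4 = 4790
Denominator = √(80·77·73·70) = √31477600 = 5610.4902
MCC = 4790 / 5610.4902 = 0.854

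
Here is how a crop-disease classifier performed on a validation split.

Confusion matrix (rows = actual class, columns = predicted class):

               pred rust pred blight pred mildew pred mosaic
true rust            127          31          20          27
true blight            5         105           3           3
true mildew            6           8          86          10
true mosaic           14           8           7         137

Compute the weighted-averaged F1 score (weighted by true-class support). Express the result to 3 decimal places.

Per-class F1 score (2·TP/(2·TP+FP+FN)):
  rust: TP=127, FP=5+6+14=25, FN=31+20+27=78 → 254/357 = 0.7115
  blight: TP=105, FP=31+8+8=47, FN=5+3+3=11 → 210/268 = 0.7836
  mildew: TP=86, FP=20+3+7=30, FN=6+8+10=24 → 172/226 = 0.7611
  mosaic: TP=137, FP=27+3+10=40, FN=14+8+7=29 → 274/343 = 0.7988
Weighted-F1 score = Σ (supportᵢ/N)·F1 scoreᵢ with N=597: (205/597)·0.7115 + (116/597)·0.7836 + (110/597)·0.7611 + (166/597)·0.7988 = 0.759

0.759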